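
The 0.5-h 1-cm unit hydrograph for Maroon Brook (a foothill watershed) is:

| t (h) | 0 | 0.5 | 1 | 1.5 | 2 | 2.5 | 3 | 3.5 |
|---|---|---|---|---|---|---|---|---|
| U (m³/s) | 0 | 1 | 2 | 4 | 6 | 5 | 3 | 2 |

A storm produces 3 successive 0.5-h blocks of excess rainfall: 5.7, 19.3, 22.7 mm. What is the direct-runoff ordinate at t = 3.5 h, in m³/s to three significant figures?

Q ≈ 18.3 m³/s

By discrete convolution, Q_j = Σ (P_i / 10 mm) · U_{j−i}.
At t = 3.5 h (j=7): Q = (5.7/10)·2 + (19.3/10)·3 + (22.7/10)·5 = 18.3 m³/s.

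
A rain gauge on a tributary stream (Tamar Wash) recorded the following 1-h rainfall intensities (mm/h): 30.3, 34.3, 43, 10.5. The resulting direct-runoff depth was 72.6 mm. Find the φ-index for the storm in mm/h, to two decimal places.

φ ≈ 11.67 mm/h

Only the 3 blocks with intensity above φ contribute runoff: 30.3, 34.3, 43 mm/h.
Σ(I−φ)·Δt = d  ⇒  (30.3+34.3+43 − 3φ)·1 = 72.6
φ = (107.6 − 72.6/1) / 3 = 11.67 mm/h.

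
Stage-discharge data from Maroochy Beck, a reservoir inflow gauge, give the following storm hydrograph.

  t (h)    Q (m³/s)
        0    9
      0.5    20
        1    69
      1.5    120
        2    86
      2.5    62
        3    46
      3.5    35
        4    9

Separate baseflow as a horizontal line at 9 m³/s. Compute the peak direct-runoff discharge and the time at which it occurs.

Q_p = 111.0 m³/s at t = 1.5 h

Subtracting baseflow gives direct-runoff ordinates: 0.0, 11.0, 60.0, 111.0, 77.0, 53.0, 37.0, 26.0, 0.0 m³/s.
The maximum is 111.0 m³/s, occurring at the reading for t = 1.5 h.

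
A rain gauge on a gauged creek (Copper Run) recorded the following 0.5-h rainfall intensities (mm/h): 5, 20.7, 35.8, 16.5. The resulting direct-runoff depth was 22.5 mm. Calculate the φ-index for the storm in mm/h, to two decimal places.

Only the 3 blocks with intensity above φ contribute runoff: 20.7, 35.8, 16.5 mm/h.
Σ(I−φ)·Δt = d  ⇒  (20.7+35.8+16.5 − 3φ)·0.5 = 22.5
φ = (73.00 − 22.5/0.5) / 3 = 9.33 mm/h.

φ ≈ 9.33 mm/h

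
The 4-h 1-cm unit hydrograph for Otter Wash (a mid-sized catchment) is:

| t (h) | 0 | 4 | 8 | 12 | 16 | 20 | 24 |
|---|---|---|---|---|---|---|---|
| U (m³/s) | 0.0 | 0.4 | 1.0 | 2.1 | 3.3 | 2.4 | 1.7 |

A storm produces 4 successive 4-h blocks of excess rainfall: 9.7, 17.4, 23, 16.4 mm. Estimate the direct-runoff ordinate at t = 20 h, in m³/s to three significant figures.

Q ≈ 14.5 m³/s

By discrete convolution, Q_j = Σ (P_i / 10 mm) · U_{j−i}.
At t = 20 h (j=5): Q = (9.7/10)·2.4 + (17.4/10)·3.3 + (23/10)·2.1 + (16.4/10)·1.0 = 14.5 m³/s.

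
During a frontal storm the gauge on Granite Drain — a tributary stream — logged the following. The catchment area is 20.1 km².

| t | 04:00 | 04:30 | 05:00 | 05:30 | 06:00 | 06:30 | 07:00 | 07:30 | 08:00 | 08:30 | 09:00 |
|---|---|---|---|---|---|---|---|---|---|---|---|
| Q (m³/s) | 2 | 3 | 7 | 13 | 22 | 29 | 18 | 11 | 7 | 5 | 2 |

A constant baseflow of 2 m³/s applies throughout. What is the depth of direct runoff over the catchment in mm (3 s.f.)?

d ≈ 8.69 mm

Direct runoff: 0.0, 1.0, 5.0, 11.0, 20.0, 27.0, 16.0, 9.0, 5.0, 3.0, 0.0 m³/s; ΣQ_DR = 97.00 m³/s.
V = ΣQ_DR · Δt = 97.00 × 1800 s = 1.746 × 10^5 m³.
Over A = 20.1 km², depth = V / A = 8.69 mm.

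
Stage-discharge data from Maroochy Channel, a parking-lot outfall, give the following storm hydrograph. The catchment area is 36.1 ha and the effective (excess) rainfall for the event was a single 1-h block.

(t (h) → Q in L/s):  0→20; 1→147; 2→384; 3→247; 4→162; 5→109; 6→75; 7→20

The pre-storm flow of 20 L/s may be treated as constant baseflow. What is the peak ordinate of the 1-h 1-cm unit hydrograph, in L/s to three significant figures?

Direct runoff: 0.0, 127.0, 364.0, 227.0, 142.0, 89.0, 55.0, 0.0 L/s; ΣQ_DR = 1004 L/s, peak = 364.0 L/s.
Runoff depth d = ΣQ_DR·Δt / A = 1004 × 3600 / (36.1 ha) = 10.01 mm.
The 1-cm UH is the DRH scaled by (10 mm)/d, so U_p = 364.0 × 10/10.01 = 364 L/s.

U_p ≈ 364 L/s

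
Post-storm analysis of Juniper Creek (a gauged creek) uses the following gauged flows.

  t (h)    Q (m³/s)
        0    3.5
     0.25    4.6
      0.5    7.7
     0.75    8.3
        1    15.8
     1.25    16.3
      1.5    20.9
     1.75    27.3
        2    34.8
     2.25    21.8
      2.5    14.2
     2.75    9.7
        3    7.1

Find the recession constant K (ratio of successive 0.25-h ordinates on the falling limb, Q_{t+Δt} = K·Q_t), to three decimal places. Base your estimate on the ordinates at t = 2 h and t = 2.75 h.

K ≈ 0.653

Using the recession-limb readings at t = 2 h and t = 2.75 h: Q falls from 34.8 to 9.7 m³/s over 3 intervals.
K = (Q₂/Q₁)^(1/3) = (9.7/34.8)^(1/3) = 0.653.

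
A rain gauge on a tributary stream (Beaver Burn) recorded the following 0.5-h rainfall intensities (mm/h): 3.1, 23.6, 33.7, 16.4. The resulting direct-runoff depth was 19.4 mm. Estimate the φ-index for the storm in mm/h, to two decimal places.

Only the 3 blocks with intensity above φ contribute runoff: 23.6, 33.7, 16.4 mm/h.
Σ(I−φ)·Δt = d  ⇒  (23.6+33.7+16.4 − 3φ)·0.5 = 19.4
φ = (73.70 − 19.4/0.5) / 3 = 11.63 mm/h.

φ ≈ 11.63 mm/h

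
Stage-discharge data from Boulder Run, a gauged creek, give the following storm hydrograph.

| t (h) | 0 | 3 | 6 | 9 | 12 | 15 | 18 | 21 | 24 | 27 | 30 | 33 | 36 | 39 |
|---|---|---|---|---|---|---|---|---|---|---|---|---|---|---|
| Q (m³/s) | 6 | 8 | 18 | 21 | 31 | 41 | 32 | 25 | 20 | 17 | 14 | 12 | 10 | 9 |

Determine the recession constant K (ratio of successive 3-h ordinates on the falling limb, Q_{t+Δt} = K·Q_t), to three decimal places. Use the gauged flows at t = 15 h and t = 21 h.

K ≈ 0.781

Using the recession-limb readings at t = 15 h and t = 21 h: Q falls from 41 to 25 m³/s over 2 intervals.
K = (Q₂/Q₁)^(1/2) = (25/41)^(1/2) = 0.781.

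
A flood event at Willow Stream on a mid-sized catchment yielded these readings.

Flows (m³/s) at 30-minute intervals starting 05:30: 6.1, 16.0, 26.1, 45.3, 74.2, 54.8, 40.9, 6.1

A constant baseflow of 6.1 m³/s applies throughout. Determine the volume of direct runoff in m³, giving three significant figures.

Direct-runoff ordinates (Q − Q_b): 0.0, 9.9, 20.0, 39.2, 68.1, 48.7, 34.8, 0.0 m³/s.
ΣQ_DR = 220.7 m³/s.
With Δt = 0.5 h = 1800 s, V = ΣQ_DR · Δt = 220.7 × 1800 = 3.97 × 10^5 m³.

V ≈ 3.97 × 10^5 m³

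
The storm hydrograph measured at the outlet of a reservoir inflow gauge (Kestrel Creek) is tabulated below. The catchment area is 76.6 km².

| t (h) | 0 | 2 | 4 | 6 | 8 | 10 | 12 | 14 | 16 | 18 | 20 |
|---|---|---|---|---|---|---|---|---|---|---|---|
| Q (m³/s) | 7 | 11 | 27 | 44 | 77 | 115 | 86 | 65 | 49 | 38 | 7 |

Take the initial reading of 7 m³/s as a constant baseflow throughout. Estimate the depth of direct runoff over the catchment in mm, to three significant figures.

d ≈ 42.2 mm

Direct runoff: 0.0, 4.0, 20.0, 37.0, 70.0, 108.0, 79.0, 58.0, 42.0, 31.0, 0.0 m³/s; ΣQ_DR = 449.0 m³/s.
V = ΣQ_DR · Δt = 449.0 × 7200 s = 3.233 × 10^6 m³.
Over A = 76.6 km², depth = V / A = 42.2 mm.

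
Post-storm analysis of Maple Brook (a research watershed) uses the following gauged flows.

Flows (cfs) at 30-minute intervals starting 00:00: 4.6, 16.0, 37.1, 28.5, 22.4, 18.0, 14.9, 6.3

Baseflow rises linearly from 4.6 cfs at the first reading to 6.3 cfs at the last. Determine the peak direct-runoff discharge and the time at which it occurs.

Subtracting baseflow gives direct-runoff ordinates: 0.00, 11.16, 32.01, 23.17, 16.83, 12.19, 8.84, 0.00 cfs.
The maximum is 32.01 cfs, occurring at the reading for t = 01:00.

Q_p = 32.01 cfs at t = 01:00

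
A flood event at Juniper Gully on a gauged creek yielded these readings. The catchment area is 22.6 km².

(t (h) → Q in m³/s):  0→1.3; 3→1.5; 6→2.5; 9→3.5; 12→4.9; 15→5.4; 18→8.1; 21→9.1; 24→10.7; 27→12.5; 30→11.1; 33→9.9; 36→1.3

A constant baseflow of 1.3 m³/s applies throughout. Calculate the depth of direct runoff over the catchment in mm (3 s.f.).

Direct runoff: 0.0, 0.2, 1.2, 2.2, 3.6, 4.1, 6.8, 7.8, 9.4, 11.2, 9.8, 8.6, 0.0 m³/s; ΣQ_DR = 64.90 m³/s.
V = ΣQ_DR · Δt = 64.90 × 10800 s = 7.009 × 10^5 m³.
Over A = 22.6 km², depth = V / A = 31.0 mm.

d ≈ 31.0 mm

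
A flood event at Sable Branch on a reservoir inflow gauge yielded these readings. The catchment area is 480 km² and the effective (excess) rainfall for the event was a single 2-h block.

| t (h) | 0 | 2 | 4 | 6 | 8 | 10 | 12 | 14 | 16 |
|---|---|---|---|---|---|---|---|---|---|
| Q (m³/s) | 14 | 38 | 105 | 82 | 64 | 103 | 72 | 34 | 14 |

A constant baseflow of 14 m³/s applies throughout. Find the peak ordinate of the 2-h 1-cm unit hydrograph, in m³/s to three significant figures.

U_p ≈ 152 m³/s

Direct runoff: 0.0, 24.0, 91.0, 68.0, 50.0, 89.0, 58.0, 20.0, 0.0 m³/s; ΣQ_DR = 400.0 m³/s, peak = 91.0 m³/s.
Runoff depth d = ΣQ_DR·Δt / A = 400.0 × 7200 / (480 km²) = 6.000 mm.
The 1-cm UH is the DRH scaled by (10 mm)/d, so U_p = 91.0 × 10/6.000 = 152 m³/s.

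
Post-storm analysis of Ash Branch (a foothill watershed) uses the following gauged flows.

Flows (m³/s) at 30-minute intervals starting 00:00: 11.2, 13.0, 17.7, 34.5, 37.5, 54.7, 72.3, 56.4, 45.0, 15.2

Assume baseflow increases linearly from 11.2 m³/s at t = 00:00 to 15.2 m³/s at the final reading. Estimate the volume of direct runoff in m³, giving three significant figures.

V ≈ 4.06 × 10^5 m³

Direct-runoff ordinates (Q − Q_b): 0.00, 1.36, 5.61, 21.97, 24.52, 41.28, 58.43, 42.09, 30.24, 0.00 m³/s.
ΣQ_DR = 225.5 m³/s.
With Δt = 0.5 h = 1800 s, V = ΣQ_DR · Δt = 225.5 × 1800 = 4.06 × 10^5 m³.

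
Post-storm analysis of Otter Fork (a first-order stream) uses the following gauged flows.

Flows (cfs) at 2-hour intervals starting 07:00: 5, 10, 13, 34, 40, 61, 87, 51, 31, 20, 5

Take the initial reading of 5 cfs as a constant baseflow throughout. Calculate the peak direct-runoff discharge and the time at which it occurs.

Subtracting baseflow gives direct-runoff ordinates: 0.0, 5.0, 8.0, 29.0, 35.0, 56.0, 82.0, 46.0, 26.0, 15.0, 0.0 cfs.
The maximum is 82.0 cfs, occurring at the reading for t = 19:00.

Q_p = 82.0 cfs at t = 19:00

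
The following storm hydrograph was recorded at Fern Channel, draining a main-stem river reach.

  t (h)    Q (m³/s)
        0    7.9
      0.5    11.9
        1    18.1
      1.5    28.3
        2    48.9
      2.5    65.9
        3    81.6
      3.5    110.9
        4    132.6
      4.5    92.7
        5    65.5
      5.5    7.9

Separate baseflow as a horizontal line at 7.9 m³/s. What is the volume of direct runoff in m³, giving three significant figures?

V ≈ 1.04 × 10^6 m³

Direct-runoff ordinates (Q − Q_b): 0.0, 4.0, 10.2, 20.4, 41.0, 58.0, 73.7, 103.0, 124.7, 84.8, 57.6, 0.0 m³/s.
ΣQ_DR = 577.4 m³/s.
With Δt = 0.5 h = 1800 s, V = ΣQ_DR · Δt = 577.4 × 1800 = 1.04 × 10^6 m³.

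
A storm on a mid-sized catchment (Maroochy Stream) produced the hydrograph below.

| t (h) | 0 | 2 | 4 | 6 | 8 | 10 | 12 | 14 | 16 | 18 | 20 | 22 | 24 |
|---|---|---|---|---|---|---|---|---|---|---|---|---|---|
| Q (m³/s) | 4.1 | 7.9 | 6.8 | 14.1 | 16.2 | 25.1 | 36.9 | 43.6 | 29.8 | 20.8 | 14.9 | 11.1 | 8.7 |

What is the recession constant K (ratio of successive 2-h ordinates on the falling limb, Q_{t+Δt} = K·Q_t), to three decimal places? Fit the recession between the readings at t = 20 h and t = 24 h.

Using the recession-limb readings at t = 20 h and t = 24 h: Q falls from 14.9 to 8.7 m³/s over 2 intervals.
K = (Q₂/Q₁)^(1/2) = (8.7/14.9)^(1/2) = 0.764.

K ≈ 0.764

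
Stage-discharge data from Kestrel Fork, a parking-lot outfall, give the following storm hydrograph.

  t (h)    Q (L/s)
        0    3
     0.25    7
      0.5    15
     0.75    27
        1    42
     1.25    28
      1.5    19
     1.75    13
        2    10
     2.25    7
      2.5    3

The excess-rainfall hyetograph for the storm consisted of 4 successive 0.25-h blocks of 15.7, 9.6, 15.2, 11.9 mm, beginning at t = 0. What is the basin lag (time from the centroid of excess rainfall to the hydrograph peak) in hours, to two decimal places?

Centroid of excess rainfall: t_c = Σ P_i·t̄_i / ΣP_i = 0.4862 h (block centres at 0.125, 0.375, 0.625, 0.875 h).
Hydrograph peak occurs at t = 1 h, so basin lag t_L = 1 − 0.4862 = 0.51 h.

t_L ≈ 0.51 h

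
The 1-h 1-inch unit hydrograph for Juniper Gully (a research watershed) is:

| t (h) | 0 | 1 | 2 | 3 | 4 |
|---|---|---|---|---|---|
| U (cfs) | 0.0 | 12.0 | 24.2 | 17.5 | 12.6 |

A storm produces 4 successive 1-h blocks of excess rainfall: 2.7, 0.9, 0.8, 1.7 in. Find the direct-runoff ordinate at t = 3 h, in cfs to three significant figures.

By discrete convolution, Q_j = Σ (P_i / 1 in) · U_{j−i}.
At t = 3 h (j=3): Q = (2.7/1)·17.5 + (0.9/1)·24.2 + (0.8/1)·12.0 + (1.7/1)·0.0 = 78.6 cfs.

Q ≈ 78.6 cfs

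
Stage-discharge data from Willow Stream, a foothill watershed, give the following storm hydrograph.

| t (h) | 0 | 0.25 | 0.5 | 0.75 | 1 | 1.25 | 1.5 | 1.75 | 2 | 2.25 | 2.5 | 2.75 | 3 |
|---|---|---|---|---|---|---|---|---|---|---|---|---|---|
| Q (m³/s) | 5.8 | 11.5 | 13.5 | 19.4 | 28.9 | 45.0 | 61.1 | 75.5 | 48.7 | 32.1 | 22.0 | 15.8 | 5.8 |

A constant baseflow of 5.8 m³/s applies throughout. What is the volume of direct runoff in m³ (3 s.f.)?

Direct-runoff ordinates (Q − Q_b): 0.0, 5.7, 7.7, 13.6, 23.1, 39.2, 55.3, 69.7, 42.9, 26.3, 16.2, 10.0, 0.0 m³/s.
ΣQ_DR = 309.7 m³/s.
With Δt = 0.25 h = 900 s, V = ΣQ_DR · Δt = 309.7 × 900 = 2.79 × 10^5 m³.

V ≈ 2.79 × 10^5 m³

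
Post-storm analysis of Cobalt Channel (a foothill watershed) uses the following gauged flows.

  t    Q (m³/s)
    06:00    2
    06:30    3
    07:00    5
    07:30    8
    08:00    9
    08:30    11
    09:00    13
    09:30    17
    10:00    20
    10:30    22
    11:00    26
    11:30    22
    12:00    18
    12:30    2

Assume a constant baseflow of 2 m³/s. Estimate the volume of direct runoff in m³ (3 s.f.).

Direct-runoff ordinates (Q − Q_b): 0.0, 1.0, 3.0, 6.0, 7.0, 9.0, 11.0, 15.0, 18.0, 20.0, 24.0, 20.0, 16.0, 0.0 m³/s.
ΣQ_DR = 150.0 m³/s.
With Δt = 0.5 h = 1800 s, V = ΣQ_DR · Δt = 150.0 × 1800 = 2.70 × 10^5 m³.

V ≈ 2.70 × 10^5 m³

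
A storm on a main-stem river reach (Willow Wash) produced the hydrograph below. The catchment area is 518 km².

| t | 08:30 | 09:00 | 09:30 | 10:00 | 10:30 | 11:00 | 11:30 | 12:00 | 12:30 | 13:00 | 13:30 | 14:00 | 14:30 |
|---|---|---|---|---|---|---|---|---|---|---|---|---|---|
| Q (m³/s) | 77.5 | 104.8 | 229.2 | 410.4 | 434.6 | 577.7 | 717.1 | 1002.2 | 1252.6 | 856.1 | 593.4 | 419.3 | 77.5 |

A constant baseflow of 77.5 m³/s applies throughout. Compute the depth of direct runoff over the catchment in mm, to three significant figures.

Direct runoff: 0.0, 27.3, 151.7, 332.9, 357.1, 500.2, 639.6, 924.7, 1175.1, 778.6, 515.9, 341.8, 0.0 m³/s; ΣQ_DR = 5745 m³/s.
V = ΣQ_DR · Δt = 5745 × 1800 s = 1.034 × 10^7 m³.
Over A = 518 km², depth = V / A = 20.0 mm.

d ≈ 20.0 mm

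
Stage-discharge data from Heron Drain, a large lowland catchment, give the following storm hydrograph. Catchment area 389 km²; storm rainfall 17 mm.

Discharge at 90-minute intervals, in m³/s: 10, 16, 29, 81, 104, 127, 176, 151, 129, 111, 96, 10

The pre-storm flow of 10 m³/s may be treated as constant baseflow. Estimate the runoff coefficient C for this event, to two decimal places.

C ≈ 0.75

ΣQ_DR = 920.0 m³/s; V = ΣQ_DR·Δt = 4.968 × 10^6 m³.
Runoff depth d = V / A = 12.77 mm.
C = d / P = 12.77 / 17 = 0.75.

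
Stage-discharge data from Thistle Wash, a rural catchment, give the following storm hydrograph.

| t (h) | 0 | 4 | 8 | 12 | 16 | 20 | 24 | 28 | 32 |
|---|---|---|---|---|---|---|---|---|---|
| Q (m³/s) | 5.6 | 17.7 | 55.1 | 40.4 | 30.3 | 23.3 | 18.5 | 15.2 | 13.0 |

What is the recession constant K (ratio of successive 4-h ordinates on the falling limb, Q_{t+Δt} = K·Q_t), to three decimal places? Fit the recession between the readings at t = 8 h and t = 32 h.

Using the recession-limb readings at t = 8 h and t = 32 h: Q falls from 55.1 to 13.0 m³/s over 6 intervals.
K = (Q₂/Q₁)^(1/6) = (13.0/55.1)^(1/6) = 0.786.

K ≈ 0.786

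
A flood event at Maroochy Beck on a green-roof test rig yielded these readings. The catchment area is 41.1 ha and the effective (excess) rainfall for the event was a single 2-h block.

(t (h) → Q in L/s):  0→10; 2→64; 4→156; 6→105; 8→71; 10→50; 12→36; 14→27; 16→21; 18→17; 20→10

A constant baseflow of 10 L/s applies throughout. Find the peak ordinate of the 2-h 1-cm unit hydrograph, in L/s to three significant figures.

Direct runoff: 0.0, 54.0, 146.0, 95.0, 61.0, 40.0, 26.0, 17.0, 11.0, 7.0, 0.0 L/s; ΣQ_DR = 457.0 L/s, peak = 146.0 L/s.
Runoff depth d = ΣQ_DR·Δt / A = 457.0 × 7200 / (41.1 ha) = 8.006 mm.
The 1-cm UH is the DRH scaled by (10 mm)/d, so U_p = 146.0 × 10/8.006 = 182 L/s.

U_p ≈ 182 L/s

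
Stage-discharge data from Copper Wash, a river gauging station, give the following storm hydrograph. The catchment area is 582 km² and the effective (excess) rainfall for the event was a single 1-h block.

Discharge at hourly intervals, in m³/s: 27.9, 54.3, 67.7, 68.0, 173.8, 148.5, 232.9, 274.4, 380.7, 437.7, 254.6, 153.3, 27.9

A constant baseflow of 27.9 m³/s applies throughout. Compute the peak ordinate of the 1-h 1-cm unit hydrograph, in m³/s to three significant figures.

U_p ≈ 342 m³/s

Direct runoff: 0.0, 26.4, 39.8, 40.1, 145.9, 120.6, 205.0, 246.5, 352.8, 409.8, 226.7, 125.4, 0.0 m³/s; ΣQ_DR = 1939 m³/s, peak = 409.8 m³/s.
Runoff depth d = ΣQ_DR·Δt / A = 1939 × 3600 / (582 km²) = 11.99 mm.
The 1-cm UH is the DRH scaled by (10 mm)/d, so U_p = 409.8 × 10/11.99 = 342 m³/s.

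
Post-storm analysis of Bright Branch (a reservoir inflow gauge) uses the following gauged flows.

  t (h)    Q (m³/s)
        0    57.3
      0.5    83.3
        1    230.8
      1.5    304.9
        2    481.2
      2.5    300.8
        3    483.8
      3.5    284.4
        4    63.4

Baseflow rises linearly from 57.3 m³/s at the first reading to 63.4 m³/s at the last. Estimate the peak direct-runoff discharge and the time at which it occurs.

Q_p = 421.93 m³/s at t = 3 h

Subtracting baseflow gives direct-runoff ordinates: 0.00, 25.24, 171.97, 245.31, 420.85, 239.69, 421.93, 221.76, 0.00 m³/s.
The maximum is 421.93 m³/s, occurring at the reading for t = 3 h.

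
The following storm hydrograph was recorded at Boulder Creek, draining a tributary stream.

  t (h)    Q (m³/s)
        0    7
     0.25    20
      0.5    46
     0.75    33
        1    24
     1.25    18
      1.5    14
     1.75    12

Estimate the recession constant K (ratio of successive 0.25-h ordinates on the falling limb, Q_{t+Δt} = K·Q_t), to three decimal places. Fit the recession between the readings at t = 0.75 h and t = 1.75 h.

Using the recession-limb readings at t = 0.75 h and t = 1.75 h: Q falls from 33 to 12 m³/s over 4 intervals.
K = (Q₂/Q₁)^(1/4) = (12/33)^(1/4) = 0.777.

K ≈ 0.777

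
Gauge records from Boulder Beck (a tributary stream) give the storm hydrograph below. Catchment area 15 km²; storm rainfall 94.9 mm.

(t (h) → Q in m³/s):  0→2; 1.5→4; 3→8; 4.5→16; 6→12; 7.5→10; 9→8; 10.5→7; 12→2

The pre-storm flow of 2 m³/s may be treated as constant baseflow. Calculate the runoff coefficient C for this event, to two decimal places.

ΣQ_DR = 51.00 m³/s; V = ΣQ_DR·Δt = 2.754 × 10^5 m³.
Runoff depth d = V / A = 18.36 mm.
C = d / P = 18.36 / 94.9 = 0.19.

C ≈ 0.19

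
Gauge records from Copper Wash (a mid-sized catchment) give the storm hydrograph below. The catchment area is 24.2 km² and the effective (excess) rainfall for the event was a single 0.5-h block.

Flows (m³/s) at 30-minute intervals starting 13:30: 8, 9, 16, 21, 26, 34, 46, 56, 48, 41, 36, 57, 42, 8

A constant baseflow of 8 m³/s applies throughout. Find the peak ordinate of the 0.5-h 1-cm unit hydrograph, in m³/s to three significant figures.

Direct runoff: 0.0, 1.0, 8.0, 13.0, 18.0, 26.0, 38.0, 48.0, 40.0, 33.0, 28.0, 49.0, 34.0, 0.0 m³/s; ΣQ_DR = 336.0 m³/s, peak = 49.0 m³/s.
Runoff depth d = ΣQ_DR·Δt / A = 336.0 × 1800 / (24.2 km²) = 24.99 mm.
The 1-cm UH is the DRH scaled by (10 mm)/d, so U_p = 49.0 × 10/24.99 = 19.6 m³/s.

U_p ≈ 19.6 m³/s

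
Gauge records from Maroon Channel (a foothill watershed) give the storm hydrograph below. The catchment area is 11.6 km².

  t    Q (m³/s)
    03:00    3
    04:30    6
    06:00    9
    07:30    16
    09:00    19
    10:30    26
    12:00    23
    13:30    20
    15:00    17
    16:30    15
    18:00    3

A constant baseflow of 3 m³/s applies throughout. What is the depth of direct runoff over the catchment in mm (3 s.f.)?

d ≈ 57.7 mm

Direct runoff: 0.0, 3.0, 6.0, 13.0, 16.0, 23.0, 20.0, 17.0, 14.0, 12.0, 0.0 m³/s; ΣQ_DR = 124.0 m³/s.
V = ΣQ_DR · Δt = 124.0 × 5400 s = 6.696 × 10^5 m³.
Over A = 11.6 km², depth = V / A = 57.7 mm.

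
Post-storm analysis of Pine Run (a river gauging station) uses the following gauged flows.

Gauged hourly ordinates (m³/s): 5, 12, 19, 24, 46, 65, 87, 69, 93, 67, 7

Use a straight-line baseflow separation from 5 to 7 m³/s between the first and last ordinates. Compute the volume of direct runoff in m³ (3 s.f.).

V ≈ 1.54 × 10^6 m³

Direct-runoff ordinates (Q − Q_b): 0.00, 6.80, 13.60, 18.40, 40.20, 59.00, 80.80, 62.60, 86.40, 60.20, 0.00 m³/s.
ΣQ_DR = 428.0 m³/s.
With Δt = 1 h = 3600 s, V = ΣQ_DR · Δt = 428.0 × 3600 = 1.54 × 10^6 m³.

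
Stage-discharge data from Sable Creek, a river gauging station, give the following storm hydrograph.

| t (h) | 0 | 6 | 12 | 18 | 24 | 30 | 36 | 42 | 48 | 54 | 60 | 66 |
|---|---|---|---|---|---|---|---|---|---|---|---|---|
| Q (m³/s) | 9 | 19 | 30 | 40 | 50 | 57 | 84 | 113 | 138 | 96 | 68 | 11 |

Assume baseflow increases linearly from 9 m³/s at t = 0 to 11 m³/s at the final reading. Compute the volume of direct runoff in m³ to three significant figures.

V ≈ 1.29 × 10^7 m³

Direct-runoff ordinates (Q − Q_b): 0.00, 9.82, 20.64, 30.45, 40.27, 47.09, 73.91, 102.73, 127.55, 85.36, 57.18, 0.00 m³/s.
ΣQ_DR = 595.0 m³/s.
With Δt = 6 h = 21600 s, V = ΣQ_DR · Δt = 595.0 × 21600 = 1.29 × 10^7 m³.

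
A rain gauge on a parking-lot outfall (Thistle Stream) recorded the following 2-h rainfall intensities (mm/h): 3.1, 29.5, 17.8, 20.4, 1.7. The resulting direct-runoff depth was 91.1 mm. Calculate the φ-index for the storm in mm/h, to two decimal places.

Only the 3 blocks with intensity above φ contribute runoff: 29.5, 17.8, 20.4 mm/h.
Σ(I−φ)·Δt = d  ⇒  (29.5+17.8+20.4 − 3φ)·2 = 91.1
φ = (67.70 − 91.1/2) / 3 = 7.38 mm/h.

φ ≈ 7.38 mm/h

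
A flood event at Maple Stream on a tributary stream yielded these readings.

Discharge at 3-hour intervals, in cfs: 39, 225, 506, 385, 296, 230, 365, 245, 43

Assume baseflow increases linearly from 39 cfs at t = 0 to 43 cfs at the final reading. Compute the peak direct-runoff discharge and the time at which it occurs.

Subtracting baseflow gives direct-runoff ordinates: 0.00, 185.50, 466.00, 344.50, 255.00, 188.50, 323.00, 202.50, 0.00 cfs.
The maximum is 466.00 cfs, occurring at the reading for t = 6 h.

Q_p = 466.00 cfs at t = 6 h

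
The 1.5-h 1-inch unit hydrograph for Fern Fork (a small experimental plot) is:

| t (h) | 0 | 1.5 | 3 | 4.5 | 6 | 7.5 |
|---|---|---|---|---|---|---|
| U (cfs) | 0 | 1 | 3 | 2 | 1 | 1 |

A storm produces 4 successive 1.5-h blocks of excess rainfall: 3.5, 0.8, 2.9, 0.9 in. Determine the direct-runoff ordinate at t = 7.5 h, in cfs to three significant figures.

By discrete convolution, Q_j = Σ (P_i / 1 in) · U_{j−i}.
At t = 7.5 h (j=5): Q = (3.5/1)·1 + (0.8/1)·1 + (2.9/1)·2 + (0.9/1)·3 = 12.8 cfs.

Q ≈ 12.8 cfs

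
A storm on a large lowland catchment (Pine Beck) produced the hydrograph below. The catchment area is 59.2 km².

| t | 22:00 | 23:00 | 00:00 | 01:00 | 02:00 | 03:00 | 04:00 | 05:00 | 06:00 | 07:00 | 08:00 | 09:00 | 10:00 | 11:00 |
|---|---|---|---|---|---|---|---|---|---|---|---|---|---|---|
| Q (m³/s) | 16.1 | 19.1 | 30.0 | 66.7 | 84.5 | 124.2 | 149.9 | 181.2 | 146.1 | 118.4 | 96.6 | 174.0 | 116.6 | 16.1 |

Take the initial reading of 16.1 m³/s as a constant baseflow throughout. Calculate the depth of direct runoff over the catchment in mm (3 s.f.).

d ≈ 67.7 mm

Direct runoff: 0.0, 3.0, 13.9, 50.6, 68.4, 108.1, 133.8, 165.1, 130.0, 102.3, 80.5, 157.9, 100.5, 0.0 m³/s; ΣQ_DR = 1114 m³/s.
V = ΣQ_DR · Δt = 1114 × 3600 s = 4.011 × 10^6 m³.
Over A = 59.2 km², depth = V / A = 67.7 mm.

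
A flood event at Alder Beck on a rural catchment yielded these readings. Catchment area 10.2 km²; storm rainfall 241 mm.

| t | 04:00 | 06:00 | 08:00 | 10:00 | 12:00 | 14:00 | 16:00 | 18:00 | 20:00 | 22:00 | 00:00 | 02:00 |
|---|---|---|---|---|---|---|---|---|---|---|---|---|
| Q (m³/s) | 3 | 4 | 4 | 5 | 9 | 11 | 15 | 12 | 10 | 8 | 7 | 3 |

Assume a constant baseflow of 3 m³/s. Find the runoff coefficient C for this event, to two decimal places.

ΣQ_DR = 55.00 m³/s; V = ΣQ_DR·Δt = 3.960 × 10^5 m³.
Runoff depth d = V / A = 38.82 mm.
C = d / P = 38.82 / 241 = 0.16.

C ≈ 0.16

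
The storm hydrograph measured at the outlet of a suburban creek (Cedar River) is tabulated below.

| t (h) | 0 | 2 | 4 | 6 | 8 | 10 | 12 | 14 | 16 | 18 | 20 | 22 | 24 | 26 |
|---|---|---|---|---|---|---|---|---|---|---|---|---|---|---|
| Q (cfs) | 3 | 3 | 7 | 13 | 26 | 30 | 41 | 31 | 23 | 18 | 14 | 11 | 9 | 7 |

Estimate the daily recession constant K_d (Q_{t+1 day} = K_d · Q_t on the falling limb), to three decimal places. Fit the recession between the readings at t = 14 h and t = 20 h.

Between t = 14 h and t = 20 h the flow falls from 31 to 14 cfs over 3×2 h = 6 h.
Per-interval ratio K = (14/31)^(1/3) = 0.7672; K_d = K^(24/2) = 0.042.

K_d ≈ 0.042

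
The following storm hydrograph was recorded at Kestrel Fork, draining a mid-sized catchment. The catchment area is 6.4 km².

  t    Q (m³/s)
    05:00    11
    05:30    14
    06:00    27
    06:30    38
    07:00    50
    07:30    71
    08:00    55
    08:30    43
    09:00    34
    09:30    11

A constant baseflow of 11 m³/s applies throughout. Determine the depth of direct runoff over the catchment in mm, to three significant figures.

d ≈ 68.6 mm

Direct runoff: 0.0, 3.0, 16.0, 27.0, 39.0, 60.0, 44.0, 32.0, 23.0, 0.0 m³/s; ΣQ_DR = 244.0 m³/s.
V = ΣQ_DR · Δt = 244.0 × 1800 s = 4.392 × 10^5 m³.
Over A = 6.4 km², depth = V / A = 68.6 mm.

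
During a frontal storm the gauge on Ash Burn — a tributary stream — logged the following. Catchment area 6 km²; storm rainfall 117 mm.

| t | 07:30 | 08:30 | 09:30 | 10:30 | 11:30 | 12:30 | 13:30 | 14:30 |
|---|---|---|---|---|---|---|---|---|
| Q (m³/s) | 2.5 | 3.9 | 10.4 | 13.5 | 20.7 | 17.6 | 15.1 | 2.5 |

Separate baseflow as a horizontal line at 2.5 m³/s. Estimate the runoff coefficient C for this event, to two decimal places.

C ≈ 0.34

ΣQ_DR = 66.20 m³/s; V = ΣQ_DR·Δt = 2.383 × 10^5 m³.
Runoff depth d = V / A = 39.72 mm.
C = d / P = 39.72 / 117 = 0.34.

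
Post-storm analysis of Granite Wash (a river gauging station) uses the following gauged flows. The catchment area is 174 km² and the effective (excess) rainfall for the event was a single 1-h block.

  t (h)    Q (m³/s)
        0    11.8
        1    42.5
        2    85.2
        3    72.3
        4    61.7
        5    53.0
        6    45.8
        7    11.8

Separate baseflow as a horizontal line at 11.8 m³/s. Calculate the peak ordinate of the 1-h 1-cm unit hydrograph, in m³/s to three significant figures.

U_p ≈ 122 m³/s

Direct runoff: 0.0, 30.7, 73.4, 60.5, 49.9, 41.2, 34.0, 0.0 m³/s; ΣQ_DR = 289.7 m³/s, peak = 73.4 m³/s.
Runoff depth d = ΣQ_DR·Δt / A = 289.7 × 3600 / (174 km²) = 5.994 mm.
The 1-cm UH is the DRH scaled by (10 mm)/d, so U_p = 73.4 × 10/5.994 = 122 m³/s.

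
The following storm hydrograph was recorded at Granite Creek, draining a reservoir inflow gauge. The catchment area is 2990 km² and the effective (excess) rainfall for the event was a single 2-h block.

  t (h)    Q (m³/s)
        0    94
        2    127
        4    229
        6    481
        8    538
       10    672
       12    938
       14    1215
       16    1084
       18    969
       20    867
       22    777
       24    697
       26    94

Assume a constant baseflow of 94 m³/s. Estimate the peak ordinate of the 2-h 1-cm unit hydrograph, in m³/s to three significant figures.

Direct runoff: 0.0, 33.0, 135.0, 387.0, 444.0, 578.0, 844.0, 1121.0, 990.0, 875.0, 773.0, 683.0, 603.0, 0.0 m³/s; ΣQ_DR = 7466 m³/s, peak = 1121.0 m³/s.
Runoff depth d = ΣQ_DR·Δt / A = 7466 × 7200 / (2990 km²) = 17.98 mm.
The 1-cm UH is the DRH scaled by (10 mm)/d, so U_p = 1121.0 × 10/17.98 = 624 m³/s.

U_p ≈ 624 m³/s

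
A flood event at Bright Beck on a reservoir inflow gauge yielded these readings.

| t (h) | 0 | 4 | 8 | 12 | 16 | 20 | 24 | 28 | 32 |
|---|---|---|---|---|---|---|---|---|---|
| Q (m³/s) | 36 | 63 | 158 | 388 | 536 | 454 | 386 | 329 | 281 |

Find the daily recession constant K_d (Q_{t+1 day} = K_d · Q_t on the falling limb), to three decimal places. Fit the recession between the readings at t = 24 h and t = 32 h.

K_d ≈ 0.386

Between t = 24 h and t = 32 h the flow falls from 386 to 281 m³/s over 2×4 h = 8 h.
Per-interval ratio K = (281/386)^(1/2) = 0.8532; K_d = K^(24/4) = 0.386.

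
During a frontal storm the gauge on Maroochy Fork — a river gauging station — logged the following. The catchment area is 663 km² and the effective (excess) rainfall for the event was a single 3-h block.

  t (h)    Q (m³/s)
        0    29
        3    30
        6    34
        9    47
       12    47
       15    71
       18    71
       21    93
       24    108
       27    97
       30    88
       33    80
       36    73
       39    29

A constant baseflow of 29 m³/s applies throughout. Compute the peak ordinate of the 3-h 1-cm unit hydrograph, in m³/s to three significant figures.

U_p ≈ 98.8 m³/s

Direct runoff: 0.0, 1.0, 5.0, 18.0, 18.0, 42.0, 42.0, 64.0, 79.0, 68.0, 59.0, 51.0, 44.0, 0.0 m³/s; ΣQ_DR = 491.0 m³/s, peak = 79.0 m³/s.
Runoff depth d = ΣQ_DR·Δt / A = 491.0 × 10800 / (663 km²) = 7.998 mm.
The 1-cm UH is the DRH scaled by (10 mm)/d, so U_p = 79.0 × 10/7.998 = 98.8 m³/s.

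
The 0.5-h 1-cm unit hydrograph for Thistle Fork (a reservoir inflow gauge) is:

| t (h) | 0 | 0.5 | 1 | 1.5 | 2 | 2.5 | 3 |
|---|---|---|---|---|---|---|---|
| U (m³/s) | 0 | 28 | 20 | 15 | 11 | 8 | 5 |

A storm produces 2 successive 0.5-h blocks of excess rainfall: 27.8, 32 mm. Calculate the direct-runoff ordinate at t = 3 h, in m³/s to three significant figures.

By discrete convolution, Q_j = Σ (P_i / 10 mm) · U_{j−i}.
At t = 3 h (j=6): Q = (27.8/10)·5 + (32/10)·8 = 39.5 m³/s.

Q ≈ 39.5 m³/s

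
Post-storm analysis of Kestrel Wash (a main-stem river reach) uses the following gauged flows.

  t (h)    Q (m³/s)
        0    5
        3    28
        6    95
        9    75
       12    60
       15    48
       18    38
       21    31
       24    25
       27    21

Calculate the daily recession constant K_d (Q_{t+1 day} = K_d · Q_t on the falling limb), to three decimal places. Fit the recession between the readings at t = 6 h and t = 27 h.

K_d ≈ 0.178

Between t = 6 h and t = 27 h the flow falls from 95 to 21 m³/s over 7×3 h = 21 h.
Per-interval ratio K = (21/95)^(1/7) = 0.8060; K_d = K^(24/3) = 0.178.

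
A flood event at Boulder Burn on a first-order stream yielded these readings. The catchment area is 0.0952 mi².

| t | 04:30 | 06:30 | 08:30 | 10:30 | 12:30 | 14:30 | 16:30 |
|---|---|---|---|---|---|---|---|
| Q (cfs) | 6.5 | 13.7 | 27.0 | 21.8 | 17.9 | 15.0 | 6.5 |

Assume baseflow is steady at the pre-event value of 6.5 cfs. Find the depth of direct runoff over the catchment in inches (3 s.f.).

Direct runoff: 0.0, 7.2, 20.5, 15.3, 11.4, 8.5, 0.0 cfs; ΣQ_DR = 62.90 cfs.
V = ΣQ_DR · Δt = 62.90 × 7200 s = 4.529 × 10^5 ft³.
Over A = 0.0952 mi², depth = V / A = 2.05 in.

d ≈ 2.05 in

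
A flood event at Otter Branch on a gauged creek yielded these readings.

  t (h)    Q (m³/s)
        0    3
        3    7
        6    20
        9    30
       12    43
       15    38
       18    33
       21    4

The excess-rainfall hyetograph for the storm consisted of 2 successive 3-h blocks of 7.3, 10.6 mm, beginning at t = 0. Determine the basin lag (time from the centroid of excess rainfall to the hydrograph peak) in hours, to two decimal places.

Centroid of excess rainfall: t_c = Σ P_i·t̄_i / ΣP_i = 3.2765 h (block centres at 1.5, 4.5 h).
Hydrograph peak occurs at t = 12 h, so basin lag t_L = 12 − 3.2765 = 8.72 h.

t_L ≈ 8.72 h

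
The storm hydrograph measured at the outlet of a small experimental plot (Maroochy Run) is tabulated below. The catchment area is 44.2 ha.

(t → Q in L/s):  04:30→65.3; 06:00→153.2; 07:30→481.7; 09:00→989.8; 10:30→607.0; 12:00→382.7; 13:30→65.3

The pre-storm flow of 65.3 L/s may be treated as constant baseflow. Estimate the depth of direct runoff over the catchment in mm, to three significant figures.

Direct runoff: 0.0, 87.9, 416.4, 924.5, 541.7, 317.4, 0.0 L/s; ΣQ_DR = 2288 L/s.
V = ΣQ_DR · Δt = 2288 × 5400 s = 1.235 × 10^7 L.
Over A = 44.2 ha, depth = V / A = 28.0 mm.

d ≈ 28.0 mm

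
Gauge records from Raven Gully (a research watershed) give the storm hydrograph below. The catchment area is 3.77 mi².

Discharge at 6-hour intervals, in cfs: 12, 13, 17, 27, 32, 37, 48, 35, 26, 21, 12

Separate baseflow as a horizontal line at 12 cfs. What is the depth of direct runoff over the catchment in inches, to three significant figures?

Direct runoff: 0.0, 1.0, 5.0, 15.0, 20.0, 25.0, 36.0, 23.0, 14.0, 9.0, 0.0 cfs; ΣQ_DR = 148.0 cfs.
V = ΣQ_DR · Δt = 148.0 × 21600 s = 3.197 × 10^6 ft³.
Over A = 3.77 mi², depth = V / A = 0.365 in.

d ≈ 0.365 in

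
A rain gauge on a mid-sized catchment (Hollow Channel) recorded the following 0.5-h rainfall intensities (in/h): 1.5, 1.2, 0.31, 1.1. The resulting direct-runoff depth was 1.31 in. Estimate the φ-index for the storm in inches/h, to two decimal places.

φ ≈ 0.39 in/h

Only the 3 blocks with intensity above φ contribute runoff: 1.5, 1.2, 1.1 in/h.
Σ(I−φ)·Δt = d  ⇒  (1.5+1.2+1.1 − 3φ)·0.5 = 1.31
φ = (3.800 − 1.31/0.5) / 3 = 0.39 in/h.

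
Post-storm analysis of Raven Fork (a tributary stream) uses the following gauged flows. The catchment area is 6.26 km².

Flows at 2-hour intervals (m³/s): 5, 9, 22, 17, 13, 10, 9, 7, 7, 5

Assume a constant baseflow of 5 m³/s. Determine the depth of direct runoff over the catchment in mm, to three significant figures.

d ≈ 62.1 mm

Direct runoff: 0.0, 4.0, 17.0, 12.0, 8.0, 5.0, 4.0, 2.0, 2.0, 0.0 m³/s; ΣQ_DR = 54.00 m³/s.
V = ΣQ_DR · Δt = 54.00 × 7200 s = 3.888 × 10^5 m³.
Over A = 6.26 km², depth = V / A = 62.1 mm.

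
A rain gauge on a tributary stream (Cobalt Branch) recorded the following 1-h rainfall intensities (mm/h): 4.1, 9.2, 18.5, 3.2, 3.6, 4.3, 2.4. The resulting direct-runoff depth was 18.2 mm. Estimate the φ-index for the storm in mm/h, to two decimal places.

Only the 2 blocks with intensity above φ contribute runoff: 9.2, 18.5 mm/h.
Σ(I−φ)·Δt = d  ⇒  (9.2+18.5 − 2φ)·1 = 18.2
φ = (27.70 − 18.2/1) / 2 = 4.75 mm/h.

φ ≈ 4.75 mm/h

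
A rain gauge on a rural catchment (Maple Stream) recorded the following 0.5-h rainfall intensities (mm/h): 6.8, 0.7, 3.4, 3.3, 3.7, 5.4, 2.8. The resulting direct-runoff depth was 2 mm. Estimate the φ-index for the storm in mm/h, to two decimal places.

Only the 2 blocks with intensity above φ contribute runoff: 6.8, 5.4 mm/h.
Σ(I−φ)·Δt = d  ⇒  (6.8+5.4 − 2φ)·0.5 = 2
φ = (12.20 − 2/0.5) / 2 = 4.10 mm/h.

φ ≈ 4.10 mm/h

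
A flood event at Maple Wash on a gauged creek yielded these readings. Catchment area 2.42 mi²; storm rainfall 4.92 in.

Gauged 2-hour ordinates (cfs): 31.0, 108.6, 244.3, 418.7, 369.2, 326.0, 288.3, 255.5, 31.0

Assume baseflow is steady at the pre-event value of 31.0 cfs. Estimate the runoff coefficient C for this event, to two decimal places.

ΣQ_DR = 1794 cfs; V = ΣQ_DR·Δt = 1.291 × 10^7 ft³.
Runoff depth d = V / A = 2.297 in.
C = d / P = 2.297 / 4.92 = 0.47.

C ≈ 0.47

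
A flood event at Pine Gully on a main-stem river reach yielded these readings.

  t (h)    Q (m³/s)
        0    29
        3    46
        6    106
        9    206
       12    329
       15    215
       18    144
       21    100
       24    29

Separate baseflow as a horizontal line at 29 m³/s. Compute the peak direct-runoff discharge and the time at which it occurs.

Subtracting baseflow gives direct-runoff ordinates: 0.0, 17.0, 77.0, 177.0, 300.0, 186.0, 115.0, 71.0, 0.0 m³/s.
The maximum is 300.0 m³/s, occurring at the reading for t = 12 h.

Q_p = 300.0 m³/s at t = 12 h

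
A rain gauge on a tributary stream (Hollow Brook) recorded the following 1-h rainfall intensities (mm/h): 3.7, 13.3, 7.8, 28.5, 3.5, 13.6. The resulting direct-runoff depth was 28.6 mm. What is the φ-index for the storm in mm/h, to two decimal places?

Only the 3 blocks with intensity above φ contribute runoff: 13.3, 28.5, 13.6 mm/h.
Σ(I−φ)·Δt = d  ⇒  (13.3+28.5+13.6 − 3φ)·1 = 28.6
φ = (55.40 − 28.6/1) / 3 = 8.93 mm/h.

φ ≈ 8.93 mm/h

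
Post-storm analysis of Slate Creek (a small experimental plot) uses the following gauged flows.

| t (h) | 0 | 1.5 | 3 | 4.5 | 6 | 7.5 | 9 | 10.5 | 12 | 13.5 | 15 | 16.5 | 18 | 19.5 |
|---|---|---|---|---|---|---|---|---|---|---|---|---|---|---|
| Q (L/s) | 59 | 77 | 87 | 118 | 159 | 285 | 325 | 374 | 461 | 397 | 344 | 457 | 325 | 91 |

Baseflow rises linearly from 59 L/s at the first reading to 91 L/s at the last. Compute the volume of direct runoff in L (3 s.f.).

Direct-runoff ordinates (Q − Q_b): 0.00, 15.54, 23.08, 51.62, 90.15, 213.69, 251.23, 297.77, 382.31, 315.85, 260.38, 370.92, 236.46, 0.00 L/s.
ΣQ_DR = 2509 L/s.
With Δt = 1.5 h = 5400 s, V = ΣQ_DR · Δt = 2509 × 5400 = 1.35 × 10^7 L.

V ≈ 1.35 × 10^7 L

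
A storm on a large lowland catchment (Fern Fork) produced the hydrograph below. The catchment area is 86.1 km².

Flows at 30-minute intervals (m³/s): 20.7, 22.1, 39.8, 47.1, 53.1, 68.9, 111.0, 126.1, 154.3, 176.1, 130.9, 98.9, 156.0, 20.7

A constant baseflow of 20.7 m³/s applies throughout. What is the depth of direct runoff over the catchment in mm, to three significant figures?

d ≈ 19.6 mm

Direct runoff: 0.0, 1.4, 19.1, 26.4, 32.4, 48.2, 90.3, 105.4, 133.6, 155.4, 110.2, 78.2, 135.3, 0.0 m³/s; ΣQ_DR = 935.9 m³/s.
V = ΣQ_DR · Δt = 935.9 × 1800 s = 1.685 × 10^6 m³.
Over A = 86.1 km², depth = V / A = 19.6 mm.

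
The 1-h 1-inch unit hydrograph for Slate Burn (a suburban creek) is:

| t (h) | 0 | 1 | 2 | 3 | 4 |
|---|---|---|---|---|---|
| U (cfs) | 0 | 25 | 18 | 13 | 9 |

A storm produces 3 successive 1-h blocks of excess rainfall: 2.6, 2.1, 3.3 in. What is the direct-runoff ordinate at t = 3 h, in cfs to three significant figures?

By discrete convolution, Q_j = Σ (P_i / 1 in) · U_{j−i}.
At t = 3 h (j=3): Q = (2.6/1)·13 + (2.1/1)·18 + (3.3/1)·25 = 154 cfs.

Q ≈ 154 cfs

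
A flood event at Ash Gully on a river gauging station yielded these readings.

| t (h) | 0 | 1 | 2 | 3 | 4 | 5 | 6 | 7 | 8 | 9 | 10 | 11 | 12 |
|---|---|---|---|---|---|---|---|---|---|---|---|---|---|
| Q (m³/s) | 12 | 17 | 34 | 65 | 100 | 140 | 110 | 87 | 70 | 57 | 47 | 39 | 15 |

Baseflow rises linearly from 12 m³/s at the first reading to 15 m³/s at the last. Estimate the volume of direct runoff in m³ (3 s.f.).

Direct-runoff ordinates (Q − Q_b): 0.00, 4.75, 21.50, 52.25, 87.00, 126.75, 96.50, 73.25, 56.00, 42.75, 32.50, 24.25, 0.00 m³/s.
ΣQ_DR = 617.5 m³/s.
With Δt = 1 h = 3600 s, V = ΣQ_DR · Δt = 617.5 × 3600 = 2.22 × 10^6 m³.

V ≈ 2.22 × 10^6 m³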